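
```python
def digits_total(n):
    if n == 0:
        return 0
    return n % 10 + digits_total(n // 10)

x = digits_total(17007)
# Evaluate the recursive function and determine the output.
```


digits_total(17007)
= 7 + digits_total(1700)
= 7 + 0 + digits_total(170)
= 7 + 0 + 0 + digits_total(17)
= 7 + 0 + 0 + 7 + digits_total(1)
= 7 + 0 + 0 + 7 + 1 + digits_total(0)
= 7 + 0 + 0 + 7 + 1 + 0
= 15


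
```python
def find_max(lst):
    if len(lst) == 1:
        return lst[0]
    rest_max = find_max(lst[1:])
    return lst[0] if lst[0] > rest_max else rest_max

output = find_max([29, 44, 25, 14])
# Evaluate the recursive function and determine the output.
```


find_max([29, 44, 25, 14])
= compare 29 with find_max([44, 25, 14])
= compare 44 with find_max([25, 14])
= compare 25 with find_max([14])
Base: find_max([14]) = 14
compare 25 with 14: max = 25
compare 44 with 25: max = 44
compare 29 with 44: max = 44
= 44


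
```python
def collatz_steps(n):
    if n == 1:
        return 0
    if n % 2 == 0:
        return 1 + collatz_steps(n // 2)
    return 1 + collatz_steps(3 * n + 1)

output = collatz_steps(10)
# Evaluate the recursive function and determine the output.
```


collatz_steps(10)
10 is even -> collatz_steps(5)
5 is odd -> 3*5+1 = 16 -> collatz_steps(16)
16 is even -> collatz_steps(8)
8 is even -> collatz_steps(4)
4 is even -> collatz_steps(2)
2 is even -> collatz_steps(1)
Reached 1 after 6 steps
= 6


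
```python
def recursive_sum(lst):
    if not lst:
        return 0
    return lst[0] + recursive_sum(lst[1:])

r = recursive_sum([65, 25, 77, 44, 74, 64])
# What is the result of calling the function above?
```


recursive_sum([65, 25, 77, 44, 74, 64])
= 65 + recursive_sum([25, 77, 44, 74, 64])
= 65 + 25 + recursive_sum([77, 44, 74, 64])
= 65 + 25 + 77 + recursive_sum([44, 74, 64])
= 65 + 25 + 77 + 44 + recursive_sum([74, 64])
= 65 + 25 + 77 + 44 + 74 + recursive_sum([64])
= 65 + 25 + 77 + 44 + 74 + 64 + recursive_sum([])
= 65 + 25 + 77 + 44 + 74 + 64 + 0
= 349


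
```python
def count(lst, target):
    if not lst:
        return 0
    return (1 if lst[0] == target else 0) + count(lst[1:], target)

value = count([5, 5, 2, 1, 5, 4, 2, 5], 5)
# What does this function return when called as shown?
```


count([5, 5, 2, 1, 5, 4, 2, 5], 5)
lst[0]=5 == 5: 1 + count([5, 2, 1, 5, 4, 2, 5], 5)
lst[0]=5 == 5: 1 + count([2, 1, 5, 4, 2, 5], 5)
lst[0]=2 != 5: 0 + count([1, 5, 4, 2, 5], 5)
lst[0]=1 != 5: 0 + count([5, 4, 2, 5], 5)
lst[0]=5 == 5: 1 + count([4, 2, 5], 5)
lst[0]=4 != 5: 0 + count([2, 5], 5)
lst[0]=2 != 5: 0 + count([5], 5)
lst[0]=5 == 5: 1 + count([], 5)
= 4


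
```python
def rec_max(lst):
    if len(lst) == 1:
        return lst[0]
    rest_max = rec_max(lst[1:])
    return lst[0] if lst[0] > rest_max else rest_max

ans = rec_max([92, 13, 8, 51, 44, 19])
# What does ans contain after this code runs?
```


rec_max([92, 13, 8, 51, 44, 19])
= compare 92 with rec_max([13, 8, 51, 44, 19])
= compare 13 with rec_max([8, 51, 44, 19])
= compare 8 with rec_max([51, 44, 19])
= compare 51 with rec_max([44, 19])
= compare 44 with rec_max([19])
Base: rec_max([19]) = 19
compare 44 with 19: max = 44
compare 51 with 44: max = 51
compare 8 with 51: max = 51
compare 13 with 51: max = 51
compare 92 with 51: max = 92
= 92


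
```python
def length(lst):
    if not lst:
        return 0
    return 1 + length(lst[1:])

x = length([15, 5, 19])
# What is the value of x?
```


length([15, 5, 19])
= 1 + length([5, 19])
= 1 + 1 + length([19])
= 1 + 1 + 1 + length([])
= 1 + 1 + 1 + 0
= 3


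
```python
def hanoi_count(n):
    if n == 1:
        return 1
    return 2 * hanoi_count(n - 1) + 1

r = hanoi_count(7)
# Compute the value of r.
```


hanoi_count(7)
= 2 * hanoi_count(6) + 1
= 2 * (2 * hanoi_count(5) + 1) + 1
= 2 * (2 * (2 * hanoi_count(4) + 1) + 1) + 1
= 2 * (2 * (2 * (2 * hanoi_count(3) + 1) + 1) + 1) + 1
= 2 * (2 * (2 * (2 * (2 * hanoi_count(2) + 1) + 1) + 1) + 1) + 1
= 2 * (2 * (2 * (2 * (2 * (2 * hanoi_count(1) + 1) + 1) + 1) + 1) + 1) + 1
Now compute bottom-up:
hanoi_count(1) = 1
hanoi_count(2) = 2 * 1 + 1 = 3
hanoi_count(3) = 2 * 3 + 1 = 7
hanoi_count(4) = 2 * 7 + 1 = 15
hanoi_count(5) = 2 * 15 + 1 = 31
hanoi_count(6) = 2 * 31 + 1 = 63
hanoi_count(7) = 2 * 63 + 1 = 127
= 127


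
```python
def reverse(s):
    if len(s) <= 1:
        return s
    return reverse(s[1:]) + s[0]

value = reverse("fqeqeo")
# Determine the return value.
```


reverse("fqeqeo")
= reverse("qeqeo") + "f"
= reverse("eqeo") + "q" + "f"
= reverse("qeo") + "e" + "q" + "f"
= reverse("eo") + "q" + "e" + "q" + "f"
= reverse("o") + "e" + "q" + "e" + "q" + "f"
= "o" + "e" + "q" + "e" + "q" + "f"
= "oeqeqf"


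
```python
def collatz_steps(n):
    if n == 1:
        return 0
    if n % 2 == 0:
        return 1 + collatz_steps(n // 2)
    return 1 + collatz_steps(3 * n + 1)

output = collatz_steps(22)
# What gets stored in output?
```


collatz_steps(22)
22 is even -> collatz_steps(11)
11 is odd -> 3*11+1 = 34 -> collatz_steps(34)
34 is even -> collatz_steps(17)
17 is odd -> 3*17+1 = 52 -> collatz_steps(52)
52 is even -> collatz_steps(26)
26 is even -> collatz_steps(13)
13 is odd -> 3*13+1 = 40 -> collatz_steps(40)
40 is even -> collatz_steps(20)
20 is even -> collatz_steps(10)
10 is even -> collatz_steps(5)
5 is odd -> 3*5+1 = 16 -> collatz_steps(16)
16 is even -> collatz_steps(8)
8 is even -> collatz_steps(4)
4 is even -> collatz_steps(2)
2 is even -> collatz_steps(1)
Reached 1 after 15 steps
= 15


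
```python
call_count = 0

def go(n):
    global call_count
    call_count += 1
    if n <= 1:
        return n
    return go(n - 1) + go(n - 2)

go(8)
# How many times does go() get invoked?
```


go(8) calls go(7) and go(6); each non-base call branches into two more.
Let C(k) = total number of calls made by go(k), including the call to go(k) itself.
Base cases: C(0) = 1, C(1) = 1
Recurrence: C(k) = 1 + C(k-1) + C(k-2)
  C(2) = 1 + C(1) + C(0) = 1 + 1 + 1 = 3
  C(3) = 1 + C(2) + C(1) = 1 + 3 + 1 = 5
  C(4) = 1 + C(3) + C(2) = 1 + 5 + 3 = 9
  C(5) = 1 + C(4) + C(3) = 1 + 9 + 5 = 15
  C(6) = 1 + C(5) + C(4) = 1 + 15 + 9 = 25
  C(7) = 1 + C(6) + C(5) = 1 + 25 + 15 = 41
  C(8) = 1 + C(7) + C(6) = 1 + 41 + 25 = 67
Total calls = C(8) = 67


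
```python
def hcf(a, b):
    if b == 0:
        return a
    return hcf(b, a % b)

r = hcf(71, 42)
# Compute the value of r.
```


hcf(71, 42)
= hcf(42, 71 % 42) = hcf(42, 29)
= hcf(29, 42 % 29) = hcf(29, 13)
= hcf(13, 29 % 13) = hcf(13, 3)
= hcf(3, 13 % 3) = hcf(3, 1)
= hcf(1, 3 % 1) = hcf(1, 0)
b == 0, return a = 1


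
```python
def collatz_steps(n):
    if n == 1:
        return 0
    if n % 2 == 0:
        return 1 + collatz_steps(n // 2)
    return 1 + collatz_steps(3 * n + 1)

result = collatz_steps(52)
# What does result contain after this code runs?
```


collatz_steps(52)
52 is even -> collatz_steps(26)
26 is even -> collatz_steps(13)
13 is odd -> 3*13+1 = 40 -> collatz_steps(40)
40 is even -> collatz_steps(20)
20 is even -> collatz_steps(10)
10 is even -> collatz_steps(5)
5 is odd -> 3*5+1 = 16 -> collatz_steps(16)
16 is even -> collatz_steps(8)
8 is even -> collatz_steps(4)
4 is even -> collatz_steps(2)
2 is even -> collatz_steps(1)
Reached 1 after 11 steps
= 11


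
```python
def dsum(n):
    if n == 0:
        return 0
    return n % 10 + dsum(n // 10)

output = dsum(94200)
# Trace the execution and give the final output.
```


dsum(94200)
= 0 + dsum(9420)
= 0 + 0 + dsum(942)
= 0 + 0 + 2 + dsum(94)
= 0 + 0 + 2 + 4 + dsum(9)
= 0 + 0 + 2 + 4 + 9 + dsum(0)
= 0 + 0 + 2 + 4 + 9 + 0
= 15


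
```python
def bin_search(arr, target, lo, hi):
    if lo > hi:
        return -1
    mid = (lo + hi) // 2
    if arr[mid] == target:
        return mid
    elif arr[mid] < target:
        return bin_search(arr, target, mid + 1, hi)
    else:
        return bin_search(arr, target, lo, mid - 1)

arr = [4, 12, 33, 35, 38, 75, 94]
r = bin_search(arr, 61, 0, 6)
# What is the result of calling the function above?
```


bin_search(arr, 61, 0, 6)
lo=0, hi=6, mid=3, arr[mid]=35
35 < 61, search right half
lo=4, hi=6, mid=5, arr[mid]=75
75 > 61, search left half
lo=4, hi=4, mid=4, arr[mid]=38
38 < 61, search right half
lo > hi, target not found, return -1
= -1


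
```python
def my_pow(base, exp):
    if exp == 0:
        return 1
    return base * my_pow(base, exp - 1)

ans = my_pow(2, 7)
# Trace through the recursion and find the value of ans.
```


my_pow(2, 7)
= 2 * my_pow(2, 6)
= 2 * 2 * my_pow(2, 5)
= 2 * 2 * 2 * my_pow(2, 4)
= 2 * 2 * 2 * 2 * my_pow(2, 3)
= 2 * 2 * 2 * 2 * 2 * my_pow(2, 2)
= 2 * 2 * 2 * 2 * 2 * 2 * my_pow(2, 1)
= 2 * 2 * 2 * 2 * 2 * 2 * 2 * my_pow(2, 0)
= 2 * 2 * 2 * 2 * 2 * 2 * 2 * 1
= 128


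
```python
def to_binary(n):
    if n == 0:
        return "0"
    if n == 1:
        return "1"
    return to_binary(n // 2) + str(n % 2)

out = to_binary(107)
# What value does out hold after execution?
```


to_binary(107)
= to_binary(53) + "1"
= to_binary(26) + "1" + "1"
= to_binary(13) + "0" + "1" + "1"
= to_binary(6) + "1" + "0" + "1" + "1"
= to_binary(3) + "0" + "1" + "0" + "1" + "1"
= to_binary(1) + "1" + "0" + "1" + "0" + "1" + "1"
= "1" + "1" + "0" + "1" + "0" + "1" + "1"
= "1101011"


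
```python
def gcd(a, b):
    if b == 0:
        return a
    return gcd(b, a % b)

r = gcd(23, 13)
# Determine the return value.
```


gcd(23, 13)
= gcd(13, 23 % 13) = gcd(13, 10)
= gcd(10, 13 % 10) = gcd(10, 3)
= gcd(3, 10 % 3) = gcd(3, 1)
= gcd(1, 3 % 1) = gcd(1, 0)
b == 0, return a = 1


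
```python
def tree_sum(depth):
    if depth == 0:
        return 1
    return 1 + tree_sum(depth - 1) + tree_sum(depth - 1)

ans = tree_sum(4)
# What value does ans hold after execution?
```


tree_sum(4)
= 1 + tree_sum(3) + tree_sum(3)
= 1 + 2 * tree_sum(3)
tree_sum(k) = 2^(k+1) - 1
tree_sum(0) = 1
tree_sum(1) = 3
tree_sum(2) = 7
tree_sum(3) = 15
tree_sum(4) = 31
tree_sum(4) = 2^5 - 1 = 31


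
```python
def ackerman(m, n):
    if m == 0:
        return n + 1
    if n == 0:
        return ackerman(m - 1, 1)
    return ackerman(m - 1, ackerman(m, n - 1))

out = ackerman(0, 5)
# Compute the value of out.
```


ackerman(0, 5)
m == 0: return 5 + 1 = 6
= 6


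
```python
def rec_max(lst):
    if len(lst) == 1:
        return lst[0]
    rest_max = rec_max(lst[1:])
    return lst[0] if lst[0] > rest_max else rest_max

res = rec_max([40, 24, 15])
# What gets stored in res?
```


rec_max([40, 24, 15])
= compare 40 with rec_max([24, 15])
= compare 24 with rec_max([15])
Base: rec_max([15]) = 15
compare 24 with 15: max = 24
compare 40 with 24: max = 40
= 40


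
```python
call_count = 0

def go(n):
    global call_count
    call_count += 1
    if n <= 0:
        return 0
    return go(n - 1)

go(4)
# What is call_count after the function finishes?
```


go(4) calls go(3) calls ... calls go(0)
Total calls: 4 + 1 (for base case) = 5


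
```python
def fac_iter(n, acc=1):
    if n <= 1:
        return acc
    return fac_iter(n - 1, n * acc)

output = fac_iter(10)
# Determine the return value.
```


fac_iter(10, 1)
= fac_iter(9, 10 * 1) = fac_iter(9, 10)
= fac_iter(8, 9 * 10) = fac_iter(8, 90)
= fac_iter(7, 8 * 90) = fac_iter(7, 720)
= fac_iter(6, 7 * 720) = fac_iter(6, 5040)
= fac_iter(5, 6 * 5040) = fac_iter(5, 30240)
= fac_iter(4, 5 * 30240) = fac_iter(4, 151200)
= fac_iter(3, 4 * 151200) = fac_iter(3, 604800)
= fac_iter(2, 3 * 604800) = fac_iter(2, 1814400)
= fac_iter(1, 2 * 1814400) = fac_iter(1, 3628800)
n <= 1, return acc = 3628800


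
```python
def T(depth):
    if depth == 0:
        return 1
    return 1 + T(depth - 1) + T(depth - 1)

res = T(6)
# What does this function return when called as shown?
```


T(6)
= 1 + T(5) + T(5)
= 1 + 2 * T(5)
T(k) = 2^(k+1) - 1
T(0) = 1
T(1) = 3
T(2) = 7
T(3) = 15
T(4) = 31
T(6) = 2^7 - 1 = 127


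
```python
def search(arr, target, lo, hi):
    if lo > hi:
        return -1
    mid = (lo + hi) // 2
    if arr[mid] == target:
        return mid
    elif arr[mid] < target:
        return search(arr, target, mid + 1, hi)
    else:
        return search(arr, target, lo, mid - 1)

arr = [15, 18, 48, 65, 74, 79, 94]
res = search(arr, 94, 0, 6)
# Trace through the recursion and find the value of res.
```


search(arr, 94, 0, 6)
lo=0, hi=6, mid=3, arr[mid]=65
65 < 94, search right half
lo=4, hi=6, mid=5, arr[mid]=79
79 < 94, search right half
lo=6, hi=6, mid=6, arr[mid]=94
arr[6] == 94, found at index 6
= 6


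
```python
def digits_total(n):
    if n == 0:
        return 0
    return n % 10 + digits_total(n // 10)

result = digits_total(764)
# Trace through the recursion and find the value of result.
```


digits_total(764)
= 4 + digits_total(76)
= 4 + 6 + digits_total(7)
= 4 + 6 + 7 + digits_total(0)
= 4 + 6 + 7 + 0
= 17


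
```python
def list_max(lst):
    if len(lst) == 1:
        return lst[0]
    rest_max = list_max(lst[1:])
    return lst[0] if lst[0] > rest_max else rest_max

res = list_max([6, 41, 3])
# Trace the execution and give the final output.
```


list_max([6, 41, 3])
= compare 6 with list_max([41, 3])
= compare 41 with list_max([3])
Base: list_max([3]) = 3
compare 41 with 3: max = 41
compare 6 with 41: max = 41
= 41


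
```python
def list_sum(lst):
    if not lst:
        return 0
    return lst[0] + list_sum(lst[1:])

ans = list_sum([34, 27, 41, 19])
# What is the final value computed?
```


list_sum([34, 27, 41, 19])
= 34 + list_sum([27, 41, 19])
= 34 + 27 + list_sum([41, 19])
= 34 + 27 + 41 + list_sum([19])
= 34 + 27 + 41 + 19 + list_sum([])
= 34 + 27 + 41 + 19 + 0
= 121


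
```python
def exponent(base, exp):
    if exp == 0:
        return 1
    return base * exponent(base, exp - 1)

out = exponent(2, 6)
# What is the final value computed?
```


exponent(2, 6)
= 2 * exponent(2, 5)
= 2 * 2 * exponent(2, 4)
= 2 * 2 * 2 * exponent(2, 3)
= 2 * 2 * 2 * 2 * exponent(2, 2)
= 2 * 2 * 2 * 2 * 2 * exponent(2, 1)
= 2 * 2 * 2 * 2 * 2 * 2 * exponent(2, 0)
= 2 * 2 * 2 * 2 * 2 * 2 * 1
= 64


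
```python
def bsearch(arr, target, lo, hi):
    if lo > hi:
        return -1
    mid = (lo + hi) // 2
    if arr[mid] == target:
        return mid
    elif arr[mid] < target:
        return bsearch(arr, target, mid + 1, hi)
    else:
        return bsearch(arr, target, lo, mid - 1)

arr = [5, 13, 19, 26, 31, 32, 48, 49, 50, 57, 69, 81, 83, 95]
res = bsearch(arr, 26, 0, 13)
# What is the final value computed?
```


bsearch(arr, 26, 0, 13)
lo=0, hi=13, mid=6, arr[mid]=48
48 > 26, search left half
lo=0, hi=5, mid=2, arr[mid]=19
19 < 26, search right half
lo=3, hi=5, mid=4, arr[mid]=31
31 > 26, search left half
lo=3, hi=3, mid=3, arr[mid]=26
arr[3] == 26, found at index 3
= 3


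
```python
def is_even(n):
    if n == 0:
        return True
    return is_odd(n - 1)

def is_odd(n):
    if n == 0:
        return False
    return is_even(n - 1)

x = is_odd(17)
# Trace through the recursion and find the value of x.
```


is_odd(17)
= is_even(16)
= is_odd(15)
= is_even(14)
= is_odd(13)
= is_even(12)
= is_odd(11)
= is_even(10)
= is_odd(9)
= is_even(8)
= is_odd(7)
= is_even(6)
= is_odd(5)
= is_even(4)
= is_odd(3)
= is_even(2)
= is_odd(1)
= is_even(0)
n == 0: return True
= True


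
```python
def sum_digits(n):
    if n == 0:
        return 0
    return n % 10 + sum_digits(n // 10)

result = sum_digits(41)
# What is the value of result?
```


sum_digits(41)
= 1 + sum_digits(4)
= 1 + 4 + sum_digits(0)
= 1 + 4 + 0
= 5


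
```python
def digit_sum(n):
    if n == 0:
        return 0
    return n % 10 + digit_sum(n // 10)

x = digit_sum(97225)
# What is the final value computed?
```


digit_sum(97225)
= 5 + digit_sum(9722)
= 5 + 2 + digit_sum(972)
= 5 + 2 + 2 + digit_sum(97)
= 5 + 2 + 2 + 7 + digit_sum(9)
= 5 + 2 + 2 + 7 + 9 + digit_sum(0)
= 5 + 2 + 2 + 7 + 9 + 0
= 25


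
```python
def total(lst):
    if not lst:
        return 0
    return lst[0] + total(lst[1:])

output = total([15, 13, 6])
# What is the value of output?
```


total([15, 13, 6])
= 15 + total([13, 6])
= 15 + 13 + total([6])
= 15 + 13 + 6 + total([])
= 15 + 13 + 6 + 0
= 34


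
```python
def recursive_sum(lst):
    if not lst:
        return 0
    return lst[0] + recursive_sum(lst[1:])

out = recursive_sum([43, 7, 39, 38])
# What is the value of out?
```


recursive_sum([43, 7, 39, 38])
= 43 + recursive_sum([7, 39, 38])
= 43 + 7 + recursive_sum([39, 38])
= 43 + 7 + 39 + recursive_sum([38])
= 43 + 7 + 39 + 38 + recursive_sum([])
= 43 + 7 + 39 + 38 + 0
= 127


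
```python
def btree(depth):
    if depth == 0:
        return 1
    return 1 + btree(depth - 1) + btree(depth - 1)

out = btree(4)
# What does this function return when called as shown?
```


btree(4)
= 1 + btree(3) + btree(3)
= 1 + 2 * btree(3)
btree(k) = 2^(k+1) - 1
btree(0) = 1
btree(1) = 3
btree(2) = 7
btree(3) = 15
btree(4) = 31
btree(4) = 2^5 - 1 = 31


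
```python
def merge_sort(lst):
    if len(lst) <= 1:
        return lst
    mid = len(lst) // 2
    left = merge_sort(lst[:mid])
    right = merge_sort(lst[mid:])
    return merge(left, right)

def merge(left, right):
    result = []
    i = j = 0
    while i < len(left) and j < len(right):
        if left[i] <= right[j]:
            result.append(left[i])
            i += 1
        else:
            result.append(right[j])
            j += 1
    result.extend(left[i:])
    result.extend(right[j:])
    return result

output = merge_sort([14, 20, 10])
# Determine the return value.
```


merge_sort([14, 20, 10])
Split into [14] and [20, 10]
Left sorted: [14]
Right sorted: [10, 20]
Merge [14] and [10, 20]
= [10, 14, 20]


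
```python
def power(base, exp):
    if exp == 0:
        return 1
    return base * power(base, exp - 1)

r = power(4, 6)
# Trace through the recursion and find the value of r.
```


power(4, 6)
= 4 * power(4, 5)
= 4 * 4 * power(4, 4)
= 4 * 4 * 4 * power(4, 3)
= 4 * 4 * 4 * 4 * power(4, 2)
= 4 * 4 * 4 * 4 * 4 * power(4, 1)
= 4 * 4 * 4 * 4 * 4 * 4 * power(4, 0)
= 4 * 4 * 4 * 4 * 4 * 4 * 1
= 4096


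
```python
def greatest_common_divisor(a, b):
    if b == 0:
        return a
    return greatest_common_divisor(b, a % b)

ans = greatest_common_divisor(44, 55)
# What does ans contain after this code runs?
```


greatest_common_divisor(44, 55)
= greatest_common_divisor(55, 44 % 55) = greatest_common_divisor(55, 44)
= greatest_common_divisor(44, 55 % 44) = greatest_common_divisor(44, 11)
= greatest_common_divisor(11, 44 % 11) = greatest_common_divisor(11, 0)
b == 0, return a = 11


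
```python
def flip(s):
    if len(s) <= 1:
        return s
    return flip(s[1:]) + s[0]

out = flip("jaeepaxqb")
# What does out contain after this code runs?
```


flip("jaeepaxqb")
= flip("aeepaxqb") + "j"
= flip("eepaxqb") + "a" + "j"
= flip("epaxqb") + "e" + "a" + "j"
= flip("paxqb") + "e" + "e" + "a" + "j"
= flip("axqb") + "p" + "e" + "e" + "a" + "j"
= flip("xqb") + "a" + "p" + "e" + "e" + "a" + "j"
= flip("qb") + "x" + "a" + "p" + "e" + "e" + "a" + "j"
= flip("b") + "q" + "x" + "a" + "p" + "e" + "e" + "a" + "j"
= "b" + "q" + "x" + "a" + "p" + "e" + "e" + "a" + "j"
= "bqxapeeaj"


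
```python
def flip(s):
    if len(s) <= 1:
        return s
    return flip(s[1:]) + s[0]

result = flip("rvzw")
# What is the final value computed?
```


flip("rvzw")
= flip("vzw") + "r"
= flip("zw") + "v" + "r"
= flip("w") + "z" + "v" + "r"
= "w" + "z" + "v" + "r"
= "wzvr"


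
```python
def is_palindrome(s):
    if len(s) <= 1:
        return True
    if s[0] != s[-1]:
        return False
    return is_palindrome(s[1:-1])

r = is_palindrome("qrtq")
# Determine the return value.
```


is_palindrome("qrtq")
"qrtq": s[0]='q' == s[-1]='q' -> is_palindrome("rt")
"rt": s[0]='r' != s[-1]='t' -> False
= False


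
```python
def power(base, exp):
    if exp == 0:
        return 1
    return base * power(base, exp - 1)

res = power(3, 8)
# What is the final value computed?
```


power(3, 8)
= 3 * power(3, 7)
= 3 * 3 * power(3, 6)
= 3 * 3 * 3 * power(3, 5)
= 3 * 3 * 3 * 3 * power(3, 4)
= 3 * 3 * 3 * 3 * 3 * power(3, 3)
= 3 * 3 * 3 * 3 * 3 * 3 * power(3, 2)
= 3 * 3 * 3 * 3 * 3 * 3 * 3 * power(3, 1)
= 3 * 3 * 3 * 3 * 3 * 3 * 3 * 3 * power(3, 0)
= 3 * 3 * 3 * 3 * 3 * 3 * 3 * 3 * 1
= 6561


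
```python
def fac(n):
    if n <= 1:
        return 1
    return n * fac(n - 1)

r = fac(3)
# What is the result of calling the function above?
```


fac(3)
= 3 * fac(2)
= 3 * 2 * fac(1)
= 3 * 2 * 1
= 6


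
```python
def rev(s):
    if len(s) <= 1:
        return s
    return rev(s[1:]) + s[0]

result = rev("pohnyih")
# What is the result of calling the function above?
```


rev("pohnyih")
= rev("ohnyih") + "p"
= rev("hnyih") + "o" + "p"
= rev("nyih") + "h" + "o" + "p"
= rev("yih") + "n" + "h" + "o" + "p"
= rev("ih") + "y" + "n" + "h" + "o" + "p"
= rev("h") + "i" + "y" + "n" + "h" + "o" + "p"
= "h" + "i" + "y" + "n" + "h" + "o" + "p"
= "hiynhop"


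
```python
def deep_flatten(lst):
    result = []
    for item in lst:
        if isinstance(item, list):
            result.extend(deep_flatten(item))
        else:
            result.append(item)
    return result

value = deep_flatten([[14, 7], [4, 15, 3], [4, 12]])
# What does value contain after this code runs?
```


deep_flatten([[14, 7], [4, 15, 3], [4, 12]])
Processing each element:
  [14, 7] is a list -> deep_flatten recursively -> [14, 7]
  [4, 15, 3] is a list -> deep_flatten recursively -> [4, 15, 3]
  [4, 12] is a list -> deep_flatten recursively -> [4, 12]
= [14, 7, 4, 15, 3, 4, 12]


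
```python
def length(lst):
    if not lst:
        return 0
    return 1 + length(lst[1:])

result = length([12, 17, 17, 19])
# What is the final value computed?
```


length([12, 17, 17, 19])
= 1 + length([17, 17, 19])
= 1 + 1 + length([17, 19])
= 1 + 1 + 1 + length([19])
= 1 + 1 + 1 + 1 + length([])
= 1 + 1 + 1 + 1 + 0
= 4


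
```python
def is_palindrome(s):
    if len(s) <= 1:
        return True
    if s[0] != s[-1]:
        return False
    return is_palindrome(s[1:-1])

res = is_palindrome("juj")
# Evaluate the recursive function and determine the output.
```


is_palindrome("juj")
"juj": s[0]='j' == s[-1]='j' -> is_palindrome("u")
"u": len <= 1 -> True
= True


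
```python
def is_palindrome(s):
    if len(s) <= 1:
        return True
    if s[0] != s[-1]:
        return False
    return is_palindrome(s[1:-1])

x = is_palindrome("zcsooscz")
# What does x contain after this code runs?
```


is_palindrome("zcsooscz")
"zcsooscz": s[0]='z' == s[-1]='z' -> is_palindrome("csoosc")
"csoosc": s[0]='c' == s[-1]='c' -> is_palindrome("soos")
"soos": s[0]='s' == s[-1]='s' -> is_palindrome("oo")
"oo": s[0]='o' == s[-1]='o' -> is_palindrome("")
"": len <= 1 -> True
= True


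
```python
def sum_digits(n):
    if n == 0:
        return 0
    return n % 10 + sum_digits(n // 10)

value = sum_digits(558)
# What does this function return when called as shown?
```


sum_digits(558)
= 8 + sum_digits(55)
= 8 + 5 + sum_digits(5)
= 8 + 5 + 5 + sum_digits(0)
= 8 + 5 + 5 + 0
= 18


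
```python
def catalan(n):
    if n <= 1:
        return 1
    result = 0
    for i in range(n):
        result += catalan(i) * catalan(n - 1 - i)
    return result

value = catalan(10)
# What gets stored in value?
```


catalan(10)
= sum of catalan(i) * catalan(10-1-i) for i in 0..9
First compute sub-values bottom-up:
  catalan(0) = 1, catalan(1) = 1
  catalan(2) = 1*1 + 1*1 = 2
  catalan(3) = 1*2 + 1*1 + 2*1 = 5
  catalan(4) = 1*5 + 1*2 + 2*1 + 5*1 = 14
  catalan(5) = 1*14 + 1*5 + 2*2 + 5*1 + 14*1 = 42
  catalan(6) = 1*42 + 1*14 + 2*5 + 5*2 + 14*1 + 42*1 = 132
  catalan(7) = 1*132 + 1*42 + 2*14 + 5*5 + 14*2 + 42*1 + 132*1 = 429
  catalan(8) = 1*429 + 1*132 + 2*42 + 5*14 + 14*5 + 42*2 + 132*1 + 429*1 = 1430
  catalan(9) = 1*1430 + 1*429 + 2*132 + 5*42 + 14*14 + 42*5 + 132*2 + 429*1 + 1430*1 = 4862
Now catalan(10):
  catalan(0)*catalan(9) = 1*4862 = 4862
  catalan(1)*catalan(8) = 1*1430 = 1430
  catalan(2)*catalan(7) = 2*429 = 858
  catalan(3)*catalan(6) = 5*132 = 660
  catalan(4)*catalan(5) = 14*42 = 588
  catalan(5)*catalan(4) = 42*14 = 588
  catalan(6)*catalan(3) = 132*5 = 660
  catalan(7)*catalan(2) = 429*2 = 858
  catalan(8)*catalan(1) = 1430*1 = 1430
  catalan(9)*catalan(0) = 4862*1 = 4862
= 4862 + 1430 + 858 + 660 + 588 + 588 + 660 + 858 + 1430 + 4862
= 16796


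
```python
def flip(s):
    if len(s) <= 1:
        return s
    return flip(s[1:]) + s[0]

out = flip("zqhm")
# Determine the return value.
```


flip("zqhm")
= flip("qhm") + "z"
= flip("hm") + "q" + "z"
= flip("m") + "h" + "q" + "z"
= "m" + "h" + "q" + "z"
= "mhqz"


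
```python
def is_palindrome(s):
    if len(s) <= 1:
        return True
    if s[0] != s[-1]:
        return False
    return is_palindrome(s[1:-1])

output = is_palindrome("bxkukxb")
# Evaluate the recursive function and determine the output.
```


is_palindrome("bxkukxb")
"bxkukxb": s[0]='b' == s[-1]='b' -> is_palindrome("xkukx")
"xkukx": s[0]='x' == s[-1]='x' -> is_palindrome("kuk")
"kuk": s[0]='k' == s[-1]='k' -> is_palindrome("u")
"u": len <= 1 -> True
= True


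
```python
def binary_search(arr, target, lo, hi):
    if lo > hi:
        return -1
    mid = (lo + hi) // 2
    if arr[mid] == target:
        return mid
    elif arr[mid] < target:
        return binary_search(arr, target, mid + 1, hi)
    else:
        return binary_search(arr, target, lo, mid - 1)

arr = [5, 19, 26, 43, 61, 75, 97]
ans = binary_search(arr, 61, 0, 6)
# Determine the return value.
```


binary_search(arr, 61, 0, 6)
lo=0, hi=6, mid=3, arr[mid]=43
43 < 61, search right half
lo=4, hi=6, mid=5, arr[mid]=75
75 > 61, search left half
lo=4, hi=4, mid=4, arr[mid]=61
arr[4] == 61, found at index 4
= 4


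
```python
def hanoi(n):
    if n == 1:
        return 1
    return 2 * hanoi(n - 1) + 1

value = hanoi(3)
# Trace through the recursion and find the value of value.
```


hanoi(3)
= 2 * hanoi(2) + 1
= 2 * (2 * hanoi(1) + 1) + 1
Now compute bottom-up:
hanoi(1) = 1
hanoi(2) = 2 * 1 + 1 = 3
hanoi(3) = 2 * 3 + 1 = 7
= 7


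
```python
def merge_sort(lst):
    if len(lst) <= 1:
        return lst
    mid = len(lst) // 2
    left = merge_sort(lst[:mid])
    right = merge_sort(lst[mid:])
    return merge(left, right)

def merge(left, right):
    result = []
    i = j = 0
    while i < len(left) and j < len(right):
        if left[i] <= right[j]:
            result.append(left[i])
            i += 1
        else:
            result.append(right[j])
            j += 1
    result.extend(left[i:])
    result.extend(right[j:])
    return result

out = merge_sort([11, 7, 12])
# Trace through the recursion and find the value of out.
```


merge_sort([11, 7, 12])
Split into [11] and [7, 12]
Left sorted: [11]
Right sorted: [7, 12]
Merge [11] and [7, 12]
= [7, 11, 12]


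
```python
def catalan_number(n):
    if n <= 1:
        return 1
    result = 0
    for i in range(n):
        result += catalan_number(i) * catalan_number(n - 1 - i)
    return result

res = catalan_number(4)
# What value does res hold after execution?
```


catalan_number(4)
= sum of catalan_number(i) * catalan_number(4-1-i) for i in 0..3
First compute sub-values bottom-up:
  catalan_number(0) = 1, catalan_number(1) = 1
  catalan_number(2) = 1*1 + 1*1 = 2
  catalan_number(3) = 1*2 + 1*1 + 2*1 = 5
Now catalan_number(4):
  catalan_number(0)*catalan_number(3) = 1*5 = 5
  catalan_number(1)*catalan_number(2) = 1*2 = 2
  catalan_number(2)*catalan_number(1) = 2*1 = 2
  catalan_number(3)*catalan_number(0) = 5*1 = 5
= 5 + 2 + 2 + 5
= 14


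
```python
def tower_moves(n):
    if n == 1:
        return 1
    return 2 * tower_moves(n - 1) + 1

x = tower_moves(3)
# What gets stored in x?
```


tower_moves(3)
= 2 * tower_moves(2) + 1
= 2 * (2 * tower_moves(1) + 1) + 1
Now compute bottom-up:
tower_moves(1) = 1
tower_moves(2) = 2 * 1 + 1 = 3
tower_moves(3) = 2 * 3 + 1 = 7
= 7


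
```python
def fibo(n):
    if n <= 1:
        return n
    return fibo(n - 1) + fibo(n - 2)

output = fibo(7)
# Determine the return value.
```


fibo(7)
= fibo(6) + fibo(5)
= (fibo(5) + fibo(4)) + fibo(5)
Computing bottom-up: fibo(0)=0, fibo(1)=1, fibo(2)=1, fibo(3)=2, fibo(4)=3, fibo(5)=5, fibo(6)=8, fibo(7)=13
= 13


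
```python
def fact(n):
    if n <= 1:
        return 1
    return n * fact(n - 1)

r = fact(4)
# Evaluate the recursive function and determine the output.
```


fact(4)
= 4 * fact(3)
= 4 * 3 * fact(2)
= 4 * 3 * 2 * fact(1)
= 4 * 3 * 2 * 1
= 24


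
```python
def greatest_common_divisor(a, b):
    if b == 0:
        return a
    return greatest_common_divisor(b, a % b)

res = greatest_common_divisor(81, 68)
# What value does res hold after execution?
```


greatest_common_divisor(81, 68)
= greatest_common_divisor(68, 81 % 68) = greatest_common_divisor(68, 13)
= greatest_common_divisor(13, 68 % 13) = greatest_common_divisor(13, 3)
= greatest_common_divisor(3, 13 % 3) = greatest_common_divisor(3, 1)
= greatest_common_divisor(1, 3 % 1) = greatest_common_divisor(1, 0)
b == 0, return a = 1


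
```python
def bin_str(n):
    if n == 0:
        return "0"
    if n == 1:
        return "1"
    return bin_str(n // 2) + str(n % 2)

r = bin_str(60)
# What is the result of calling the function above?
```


bin_str(60)
= bin_str(30) + "0"
= bin_str(15) + "0" + "0"
= bin_str(7) + "1" + "0" + "0"
= bin_str(3) + "1" + "1" + "0" + "0"
= bin_str(1) + "1" + "1" + "1" + "0" + "0"
= "1" + "1" + "1" + "1" + "0" + "0"
= "111100"


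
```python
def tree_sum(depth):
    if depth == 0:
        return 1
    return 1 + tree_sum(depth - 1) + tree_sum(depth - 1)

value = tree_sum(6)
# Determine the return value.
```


tree_sum(6)
= 1 + tree_sum(5) + tree_sum(5)
= 1 + 2 * tree_sum(5)
tree_sum(k) = 2^(k+1) - 1
tree_sum(0) = 1
tree_sum(1) = 3
tree_sum(2) = 7
tree_sum(3) = 15
tree_sum(4) = 31
tree_sum(6) = 2^7 - 1 = 127


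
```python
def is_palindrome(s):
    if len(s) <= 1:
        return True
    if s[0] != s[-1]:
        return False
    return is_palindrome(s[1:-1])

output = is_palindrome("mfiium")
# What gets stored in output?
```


is_palindrome("mfiium")
"mfiium": s[0]='m' == s[-1]='m' -> is_palindrome("fiiu")
"fiiu": s[0]='f' != s[-1]='u' -> False
= False


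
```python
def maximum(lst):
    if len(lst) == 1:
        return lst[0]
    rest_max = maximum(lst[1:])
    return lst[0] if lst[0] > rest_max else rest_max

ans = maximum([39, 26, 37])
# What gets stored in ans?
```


maximum([39, 26, 37])
= compare 39 with maximum([26, 37])
= compare 26 with maximum([37])
Base: maximum([37]) = 37
compare 26 with 37: max = 37
compare 39 with 37: max = 39
= 39


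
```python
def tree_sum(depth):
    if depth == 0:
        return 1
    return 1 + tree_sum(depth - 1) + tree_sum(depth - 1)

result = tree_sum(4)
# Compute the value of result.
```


tree_sum(4)
= 1 + tree_sum(3) + tree_sum(3)
= 1 + 2 * tree_sum(3)
tree_sum(k) = 2^(k+1) - 1
tree_sum(0) = 1
tree_sum(1) = 3
tree_sum(2) = 7
tree_sum(3) = 15
tree_sum(4) = 31
tree_sum(4) = 2^5 - 1 = 31


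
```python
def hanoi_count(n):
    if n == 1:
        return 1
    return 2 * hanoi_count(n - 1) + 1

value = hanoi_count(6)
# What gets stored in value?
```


hanoi_count(6)
= 2 * hanoi_count(5) + 1
= 2 * (2 * hanoi_count(4) + 1) + 1
= 2 * (2 * (2 * hanoi_count(3) + 1) + 1) + 1
= 2 * (2 * (2 * (2 * hanoi_count(2) + 1) + 1) + 1) + 1
= 2 * (2 * (2 * (2 * (2 * hanoi_count(1) + 1) + 1) + 1) + 1) + 1
Now compute bottom-up:
hanoi_count(1) = 1
hanoi_count(2) = 2 * 1 + 1 = 3
hanoi_count(3) = 2 * 3 + 1 = 7
hanoi_count(4) = 2 * 7 + 1 = 15
hanoi_count(5) = 2 * 15 + 1 = 31
hanoi_count(6) = 2 * 31 + 1 = 63
= 63


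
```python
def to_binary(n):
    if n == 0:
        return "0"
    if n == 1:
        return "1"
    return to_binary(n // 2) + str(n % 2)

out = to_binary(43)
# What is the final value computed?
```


to_binary(43)
= to_binary(21) + "1"
= to_binary(10) + "1" + "1"
= to_binary(5) + "0" + "1" + "1"
= to_binary(2) + "1" + "0" + "1" + "1"
= to_binary(1) + "0" + "1" + "0" + "1" + "1"
= "1" + "0" + "1" + "0" + "1" + "1"
= "101011"


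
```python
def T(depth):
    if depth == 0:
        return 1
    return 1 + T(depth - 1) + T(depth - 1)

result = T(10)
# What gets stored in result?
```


T(10)
= 1 + T(9) + T(9)
= 1 + 2 * T(9)
T(k) = 2^(k+1) - 1
T(0) = 1
T(1) = 3
T(2) = 7
T(3) = 15
T(4) = 31
T(10) = 2^11 - 1 = 2047


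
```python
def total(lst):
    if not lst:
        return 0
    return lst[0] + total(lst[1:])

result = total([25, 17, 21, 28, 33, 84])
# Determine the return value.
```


total([25, 17, 21, 28, 33, 84])
= 25 + total([17, 21, 28, 33, 84])
= 25 + 17 + total([21, 28, 33, 84])
= 25 + 17 + 21 + total([28, 33, 84])
= 25 + 17 + 21 + 28 + total([33, 84])
= 25 + 17 + 21 + 28 + 33 + total([84])
= 25 + 17 + 21 + 28 + 33 + 84 + total([])
= 25 + 17 + 21 + 28 + 33 + 84 + 0
= 208


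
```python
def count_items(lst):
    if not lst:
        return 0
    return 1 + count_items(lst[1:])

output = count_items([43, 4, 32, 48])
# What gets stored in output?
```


count_items([43, 4, 32, 48])
= 1 + count_items([4, 32, 48])
= 1 + 1 + count_items([32, 48])
= 1 + 1 + 1 + count_items([48])
= 1 + 1 + 1 + 1 + count_items([])
= 1 + 1 + 1 + 1 + 0
= 4


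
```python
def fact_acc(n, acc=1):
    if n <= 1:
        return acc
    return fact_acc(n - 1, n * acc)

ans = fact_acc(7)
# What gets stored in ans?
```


fact_acc(7, 1)
= fact_acc(6, 7 * 1) = fact_acc(6, 7)
= fact_acc(5, 6 * 7) = fact_acc(5, 42)
= fact_acc(4, 5 * 42) = fact_acc(4, 210)
= fact_acc(3, 4 * 210) = fact_acc(3, 840)
= fact_acc(2, 3 * 840) = fact_acc(2, 2520)
= fact_acc(1, 2 * 2520) = fact_acc(1, 5040)
n <= 1, return acc = 5040


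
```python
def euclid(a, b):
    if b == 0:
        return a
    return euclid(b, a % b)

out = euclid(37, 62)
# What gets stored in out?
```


euclid(37, 62)
= euclid(62, 37 % 62) = euclid(62, 37)
= euclid(37, 62 % 37) = euclid(37, 25)
= euclid(25, 37 % 25) = euclid(25, 12)
= euclid(12, 25 % 12) = euclid(12, 1)
= euclid(1, 12 % 1) = euclid(1, 0)
b == 0, return a = 1


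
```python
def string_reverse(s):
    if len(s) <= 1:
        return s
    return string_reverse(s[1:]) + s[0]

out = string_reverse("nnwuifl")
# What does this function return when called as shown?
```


string_reverse("nnwuifl")
= string_reverse("nwuifl") + "n"
= string_reverse("wuifl") + "n" + "n"
= string_reverse("uifl") + "w" + "n" + "n"
= string_reverse("ifl") + "u" + "w" + "n" + "n"
= string_reverse("fl") + "i" + "u" + "w" + "n" + "n"
= string_reverse("l") + "f" + "i" + "u" + "w" + "n" + "n"
= "l" + "f" + "i" + "u" + "w" + "n" + "n"
= "lfiuwnn"


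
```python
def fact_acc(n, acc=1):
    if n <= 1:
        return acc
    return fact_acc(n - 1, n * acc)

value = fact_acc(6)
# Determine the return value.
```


fact_acc(6, 1)
= fact_acc(5, 6 * 1) = fact_acc(5, 6)
= fact_acc(4, 5 * 6) = fact_acc(4, 30)
= fact_acc(3, 4 * 30) = fact_acc(3, 120)
= fact_acc(2, 3 * 120) = fact_acc(2, 360)
= fact_acc(1, 2 * 360) = fact_acc(1, 720)
n <= 1, return acc = 720


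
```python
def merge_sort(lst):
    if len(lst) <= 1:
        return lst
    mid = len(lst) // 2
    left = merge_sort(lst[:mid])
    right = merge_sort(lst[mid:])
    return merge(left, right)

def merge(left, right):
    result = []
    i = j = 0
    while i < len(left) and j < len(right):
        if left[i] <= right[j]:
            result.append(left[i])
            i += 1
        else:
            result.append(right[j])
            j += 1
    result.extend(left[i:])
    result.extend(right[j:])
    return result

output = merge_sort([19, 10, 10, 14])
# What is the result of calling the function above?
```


merge_sort([19, 10, 10, 14])
Split into [19, 10] and [10, 14]
Left sorted: [10, 19]
Right sorted: [10, 14]
Merge [10, 19] and [10, 14]
= [10, 10, 14, 19]


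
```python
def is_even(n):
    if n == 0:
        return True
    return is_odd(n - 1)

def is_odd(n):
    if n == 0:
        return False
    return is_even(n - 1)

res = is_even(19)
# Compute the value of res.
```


is_even(19)
= is_odd(18)
= is_even(17)
= is_odd(16)
= is_even(15)
= is_odd(14)
= is_even(13)
= is_odd(12)
= is_even(11)
= is_odd(10)
= is_even(9)
= is_odd(8)
= is_even(7)
= is_odd(6)
= is_even(5)
= is_odd(4)
= is_even(3)
= is_odd(2)
= is_even(1)
= is_odd(0)
n == 0: return False
= False


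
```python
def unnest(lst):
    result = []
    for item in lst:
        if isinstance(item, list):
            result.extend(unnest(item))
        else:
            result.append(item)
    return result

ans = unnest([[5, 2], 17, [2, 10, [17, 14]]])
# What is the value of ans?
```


unnest([[5, 2], 17, [2, 10, [17, 14]]])
Processing each element:
  [5, 2] is a list -> unnest recursively -> [5, 2]
  17 is not a list -> append 17
  [2, 10, [17, 14]] is a list -> unnest recursively -> [2, 10, 17, 14]
= [5, 2, 17, 2, 10, 17, 14]


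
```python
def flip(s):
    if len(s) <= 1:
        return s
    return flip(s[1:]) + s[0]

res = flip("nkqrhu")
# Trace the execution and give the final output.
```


flip("nkqrhu")
= flip("kqrhu") + "n"
= flip("qrhu") + "k" + "n"
= flip("rhu") + "q" + "k" + "n"
= flip("hu") + "r" + "q" + "k" + "n"
= flip("u") + "h" + "r" + "q" + "k" + "n"
= "u" + "h" + "r" + "q" + "k" + "n"
= "uhrqkn"


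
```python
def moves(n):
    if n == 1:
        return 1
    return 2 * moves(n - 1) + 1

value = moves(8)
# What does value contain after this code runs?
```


moves(8)
= 2 * moves(7) + 1
= 2 * (2 * moves(6) + 1) + 1
= 2 * (2 * (2 * moves(5) + 1) + 1) + 1
= 2 * (2 * (2 * (2 * moves(4) + 1) + 1) + 1) + 1
= 2 * (2 * (2 * (2 * (2 * moves(3) + 1) + 1) + 1) + 1) + 1
= 2 * (2 * (2 * (2 * (2 * (2 * moves(2) + 1) + 1) + 1) + 1) + 1) + 1
= 2 * (2 * (2 * (2 * (2 * (2 * (2 * moves(1) + 1) + 1) + 1) + 1) + 1) + 1) + 1
Now compute bottom-up:
moves(1) = 1
moves(2) = 2 * 1 + 1 = 3
moves(3) = 2 * 3 + 1 = 7
moves(4) = 2 * 7 + 1 = 15
moves(5) = 2 * 15 + 1 = 31
moves(6) = 2 * 31 + 1 = 63
moves(7) = 2 * 63 + 1 = 127
moves(8) = 2 * 127 + 1 = 255
= 255


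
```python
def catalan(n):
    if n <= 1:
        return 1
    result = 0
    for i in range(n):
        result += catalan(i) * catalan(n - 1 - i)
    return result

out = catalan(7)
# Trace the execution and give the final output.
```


catalan(7)
= sum of catalan(i) * catalan(7-1-i) for i in 0..6
First compute sub-values bottom-up:
  catalan(0) = 1, catalan(1) = 1
  catalan(2) = 1*1 + 1*1 = 2
  catalan(3) = 1*2 + 1*1 + 2*1 = 5
  catalan(4) = 1*5 + 1*2 + 2*1 + 5*1 = 14
  catalan(5) = 1*14 + 1*5 + 2*2 + 5*1 + 14*1 = 42
  catalan(6) = 1*42 + 1*14 + 2*5 + 5*2 + 14*1 + 42*1 = 132
Now catalan(7):
  catalan(0)*catalan(6) = 1*132 = 132
  catalan(1)*catalan(5) = 1*42 = 42
  catalan(2)*catalan(4) = 2*14 = 28
  catalan(3)*catalan(3) = 5*5 = 25
  catalan(4)*catalan(2) = 14*2 = 28
  catalan(5)*catalan(1) = 42*1 = 42
  catalan(6)*catalan(0) = 132*1 = 132
= 132 + 42 + 28 + 25 + 28 + 42 + 132
= 429


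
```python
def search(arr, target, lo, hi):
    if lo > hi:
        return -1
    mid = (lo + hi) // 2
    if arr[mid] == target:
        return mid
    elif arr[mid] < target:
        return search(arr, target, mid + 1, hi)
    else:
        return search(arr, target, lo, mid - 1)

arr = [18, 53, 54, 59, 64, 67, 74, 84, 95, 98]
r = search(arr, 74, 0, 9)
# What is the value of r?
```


search(arr, 74, 0, 9)
lo=0, hi=9, mid=4, arr[mid]=64
64 < 74, search right half
lo=5, hi=9, mid=7, arr[mid]=84
84 > 74, search left half
lo=5, hi=6, mid=5, arr[mid]=67
67 < 74, search right half
lo=6, hi=6, mid=6, arr[mid]=74
arr[6] == 74, found at index 6
= 6


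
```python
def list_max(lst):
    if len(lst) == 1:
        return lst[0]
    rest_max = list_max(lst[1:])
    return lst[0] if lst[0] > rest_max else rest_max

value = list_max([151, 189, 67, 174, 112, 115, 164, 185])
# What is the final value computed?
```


list_max([151, 189, 67, 174, 112, 115, 164, 185])
= compare 151 with list_max([189, 67, 174, 112, 115, 164, 185])
= compare 189 with list_max([67, 174, 112, 115, 164, 185])
= compare 67 with list_max([174, 112, 115, 164, 185])
= compare 174 with list_max([112, 115, 164, 185])
= compare 112 with list_max([115, 164, 185])
= compare 115 with list_max([164, 185])
= compare 164 with list_max([185])
Base: list_max([185]) = 185
compare 164 with 185: max = 185
compare 115 with 185: max = 185
compare 112 with 185: max = 185
compare 174 with 185: max = 185
compare 67 with 185: max = 185
compare 189 with 185: max = 189
compare 151 with 189: max = 189
= 189
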